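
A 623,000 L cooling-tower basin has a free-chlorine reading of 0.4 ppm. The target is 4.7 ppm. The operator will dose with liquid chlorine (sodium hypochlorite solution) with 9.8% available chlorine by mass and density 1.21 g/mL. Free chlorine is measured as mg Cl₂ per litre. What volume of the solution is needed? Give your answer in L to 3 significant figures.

22.6 L

Chlorine deficit: 4.7 − 0.4 = 4.3 ppm = 4.3 mg/L as Cl₂.
Cl₂ equivalent needed: 4.3 mg/L × 623,000 L = 2,679,000 mg = 2679 g.
Product at 9.8% available chlorine: 2679 / 0.098 = 27,340 g.
Volume at density 1.21 g/mL: 27,340 g ÷ 1.21 g/mL = 22,590 mL.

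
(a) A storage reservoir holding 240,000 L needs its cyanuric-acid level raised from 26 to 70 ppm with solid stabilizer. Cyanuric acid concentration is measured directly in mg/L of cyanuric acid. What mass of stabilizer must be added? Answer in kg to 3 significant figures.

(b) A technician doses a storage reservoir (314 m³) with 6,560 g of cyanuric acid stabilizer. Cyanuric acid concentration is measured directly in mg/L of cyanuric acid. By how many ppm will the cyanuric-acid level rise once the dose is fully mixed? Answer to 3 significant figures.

(a) CYA to add: (70 − 26) = 44 mg/L × 240,000 L = 10,560 g cyanuric acid.

(b) Volume: 314 m³ = 314,000 L.
(b) Rise: 6,560 g / 314,000 L × 1000 = 20.89 mg/L.

(a) 10.6 kg; (b) 20.9 ppm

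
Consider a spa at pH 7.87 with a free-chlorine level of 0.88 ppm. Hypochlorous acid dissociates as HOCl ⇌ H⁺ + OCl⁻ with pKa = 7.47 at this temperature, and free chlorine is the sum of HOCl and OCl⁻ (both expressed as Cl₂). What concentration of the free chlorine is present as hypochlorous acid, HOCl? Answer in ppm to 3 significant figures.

[OCl⁻]/[HOCl] = 10^(pH − pKa) = 10^(7.87 − 7.47) = 10^0.40 = 2.512.
Fraction as HOCl = 1 / (1 + 2.512) = 0.2847.
HOCl = 0.2847 × 0.88 ppm = 0.2506 ppm.

0.251 ppm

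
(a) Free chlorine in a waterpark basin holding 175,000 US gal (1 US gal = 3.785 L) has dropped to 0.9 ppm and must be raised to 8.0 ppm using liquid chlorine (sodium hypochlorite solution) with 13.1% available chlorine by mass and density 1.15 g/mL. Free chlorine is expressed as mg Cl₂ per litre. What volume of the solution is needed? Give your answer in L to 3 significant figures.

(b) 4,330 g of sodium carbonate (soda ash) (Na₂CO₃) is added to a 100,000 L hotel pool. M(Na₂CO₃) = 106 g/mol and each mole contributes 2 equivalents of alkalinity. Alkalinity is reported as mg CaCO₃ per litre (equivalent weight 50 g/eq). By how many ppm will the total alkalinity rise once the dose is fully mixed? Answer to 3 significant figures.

(a) Volume: 175,000 US gal × 3.785 L/gal = 662,375 L.
(a) Chlorine deficit: 8.0 − 0.9 = 7.1 ppm = 7.1 mg/L as Cl₂.
(a) Cl₂ equivalent needed: 7.1 mg/L × 662,375 L = 4,703,000 mg = 4703 g.
(a) Product at 13.1% available chlorine: 4703 / 0.131 = 35,900 g.
(a) Volume at density 1.15 g/mL: 35,900 g ÷ 1.15 g/mL = 31,220 mL.

(b) Moles of Na₂CO₃: 4,330 g ÷ 106 g/mol = 40.85 mol → 81.7 eq of alkalinity.
(b) As CaCO₃: 81.7 eq × 50 g/eq = 4085 g.
(b) Rise: 4085 g / 100,000 L × 1000 = 40.85 mg/L.

(a) 31.2 L; (b) 40.8 ppm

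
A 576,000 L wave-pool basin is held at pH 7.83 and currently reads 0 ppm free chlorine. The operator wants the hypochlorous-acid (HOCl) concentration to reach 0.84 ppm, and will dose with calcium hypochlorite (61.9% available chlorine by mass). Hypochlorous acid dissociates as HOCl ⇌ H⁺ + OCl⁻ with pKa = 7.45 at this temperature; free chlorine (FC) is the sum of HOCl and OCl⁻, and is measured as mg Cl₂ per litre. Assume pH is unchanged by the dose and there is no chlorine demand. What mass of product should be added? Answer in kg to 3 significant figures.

[OCl⁻]/[HOCl] = 10^(pH − pKa) = 10^(7.83 − 7.45) = 2.399; fraction as HOCl = 1/(1 + 2.399) = 0.2942.
Free chlorine required for 0.84 ppm HOCl: 0.84 / 0.2942 = 2.855 ppm.
FC to add: 2.855 − 0 = 2.855 mg/L as Cl₂.
Cl₂ equivalent: 2.855 mg/L × 576,000 L = 1644 g.
Product at 61.9% available Cl: 1644 / 0.619 = 2657 g.

2.66 kg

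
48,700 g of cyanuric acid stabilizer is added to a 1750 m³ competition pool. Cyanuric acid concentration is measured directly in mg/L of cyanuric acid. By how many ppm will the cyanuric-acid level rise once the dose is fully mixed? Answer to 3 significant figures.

27.8 ppm

Volume: 1750 m³ = 1,750,000 L.
Rise: 48,700 g / 1,750,000 L × 1000 = 27.83 mg/L.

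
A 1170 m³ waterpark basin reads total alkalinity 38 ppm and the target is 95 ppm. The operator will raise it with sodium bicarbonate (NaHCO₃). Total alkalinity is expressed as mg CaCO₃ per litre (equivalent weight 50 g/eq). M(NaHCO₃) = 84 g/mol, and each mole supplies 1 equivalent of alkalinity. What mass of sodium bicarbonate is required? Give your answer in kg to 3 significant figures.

Volume: 1170 m³ = 1,170,000 L.
Alkalinity to add: (95 − 38) = 57 mg/L as CaCO₃ × 1,170,000 L = 66,690 g as CaCO₃.
Equivalents: 66,690 g ÷ 50 g/eq = 1334 eq.
NaHCO₃ supplies 1 eq per mole → 1334 mol.
Mass: 1334 mol × 84 g/mol = 112,000 g.

112 kg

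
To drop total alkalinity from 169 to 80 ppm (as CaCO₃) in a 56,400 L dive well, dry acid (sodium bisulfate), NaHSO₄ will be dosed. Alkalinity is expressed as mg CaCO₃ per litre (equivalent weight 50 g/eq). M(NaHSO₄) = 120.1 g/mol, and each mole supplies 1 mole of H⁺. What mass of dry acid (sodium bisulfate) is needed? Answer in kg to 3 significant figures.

12.1 kg

Alkalinity to neutralize: (169 − 80) = 89 mg/L as CaCO₃ × 56,400 L = 5020 g as CaCO₃.
Equivalents of H⁺ required: 5020 ÷ 50 g/eq = 100.4 eq = 100.4 mol NaHSO₄.
Mass of NaHSO₄: 100.4 × 120.1 = 12,060 g.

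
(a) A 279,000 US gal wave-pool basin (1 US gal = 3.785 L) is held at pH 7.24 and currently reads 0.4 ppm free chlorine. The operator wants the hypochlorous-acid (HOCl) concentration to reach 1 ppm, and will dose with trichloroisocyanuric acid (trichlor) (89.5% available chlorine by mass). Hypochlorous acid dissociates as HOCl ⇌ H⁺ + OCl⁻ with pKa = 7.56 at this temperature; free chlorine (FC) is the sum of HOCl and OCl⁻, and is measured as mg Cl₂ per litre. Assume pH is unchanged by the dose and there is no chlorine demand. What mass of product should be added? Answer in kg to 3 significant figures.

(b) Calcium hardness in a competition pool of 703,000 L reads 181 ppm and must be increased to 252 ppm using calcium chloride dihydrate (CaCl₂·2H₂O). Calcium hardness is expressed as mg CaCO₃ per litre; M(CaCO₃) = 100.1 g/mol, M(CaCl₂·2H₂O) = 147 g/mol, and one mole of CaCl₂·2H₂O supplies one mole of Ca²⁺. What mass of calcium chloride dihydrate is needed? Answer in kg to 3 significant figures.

(a) Volume: 279,000 US gal × 3.785 L/gal = 1,056,015 L.
(a) [OCl⁻]/[HOCl] = 10^(pH − pKa) = 10^(7.24 − 7.56) = 0.4786; fraction as HOCl = 1/(1 + 0.4786) = 0.6763.
(a) Free chlorine required for 1 ppm HOCl: 1 / 0.6763 = 1.479 ppm.
(a) FC to add: 1.479 − 0.4 = 1.079 mg/L as Cl₂.
(a) Cl₂ equivalent: 1.079 mg/L × 1,056,015 L = 1139 g.
(a) Product at 89.5% available Cl: 1139 / 0.895 = 1273 g.

(b) Hardness to add: (252 − 181) = 71 mg/L as CaCO₃ × 703,000 L = 49,910 g as CaCO₃.
(b) Moles of Ca²⁺ (1 mol Ca²⁺ ≡ 1 mol CaCO₃): 49,910 / 100.1 g/mol = 498.6 mol.
(b) Mass of CaCl₂·2H₂O: 498.6 × 147 = 73,300 g.

(a) 1.27 kg; (b) 73.3 kg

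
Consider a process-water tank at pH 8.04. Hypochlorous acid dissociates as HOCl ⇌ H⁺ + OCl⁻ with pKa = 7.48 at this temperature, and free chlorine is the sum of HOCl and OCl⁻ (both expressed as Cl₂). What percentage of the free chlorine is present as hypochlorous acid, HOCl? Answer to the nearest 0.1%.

21.6%

[OCl⁻]/[HOCl] = 10^(pH − pKa) = 10^(8.04 − 7.48) = 10^0.56 = 3.631.
Fraction as HOCl = 1 / (1 + 3.631) = 0.2159.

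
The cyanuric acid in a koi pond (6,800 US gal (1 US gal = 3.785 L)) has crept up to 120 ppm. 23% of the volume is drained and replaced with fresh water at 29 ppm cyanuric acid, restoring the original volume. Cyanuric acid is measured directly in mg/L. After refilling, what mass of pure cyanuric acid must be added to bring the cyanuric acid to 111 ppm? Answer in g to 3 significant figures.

307 g

Volume: 6,800 US gal × 3.785 L/gal = 25,738 L.
After draining 23% and refilling: 120 × 0.77 + 29 × 0.23 = 99.07 ppm.
Deficit to target: 111 − 99.07 = 11.93 mg/L.
Mass: 11.93 mg/L × 25,738 L = 307.1 g cyanuric acid.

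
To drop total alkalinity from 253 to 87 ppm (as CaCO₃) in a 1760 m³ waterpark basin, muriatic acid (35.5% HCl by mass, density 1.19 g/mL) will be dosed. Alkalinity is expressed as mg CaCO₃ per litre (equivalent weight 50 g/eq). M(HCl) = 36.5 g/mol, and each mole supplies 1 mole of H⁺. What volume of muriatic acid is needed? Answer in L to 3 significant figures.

Volume: 1760 m³ = 1,760,000 L.
Alkalinity to neutralize: (253 − 87) = 166 mg/L as CaCO₃ × 1,760,000 L = 292,200 g as CaCO₃.
Equivalents of H⁺ required: 292,200 ÷ 50 g/eq = 5843 eq = 5843 mol HCl.
Mass of HCl: 5843 × 36.5 = 213,300 g.
Mass of 35.5% solution: 213,300 / 0.355 = 600,800 g.
Volume: 600,800 g ÷ 1.19 g/mL = 504,900 mL.

505 L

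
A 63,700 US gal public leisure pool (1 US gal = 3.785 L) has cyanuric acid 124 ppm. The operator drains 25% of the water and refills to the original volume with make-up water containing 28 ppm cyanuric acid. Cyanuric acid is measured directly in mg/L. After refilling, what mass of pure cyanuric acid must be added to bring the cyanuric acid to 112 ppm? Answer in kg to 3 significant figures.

Volume: 63,700 US gal × 3.785 L/gal = 241,104 L.
After draining 25% and refilling: 124 × 0.75 + 28 × 0.25 = 100 ppm.
Deficit to target: 112 − 100 = 12 mg/L.
Mass: 12 mg/L × 241,104 L = 2893 g cyanuric acid.

2.89 kg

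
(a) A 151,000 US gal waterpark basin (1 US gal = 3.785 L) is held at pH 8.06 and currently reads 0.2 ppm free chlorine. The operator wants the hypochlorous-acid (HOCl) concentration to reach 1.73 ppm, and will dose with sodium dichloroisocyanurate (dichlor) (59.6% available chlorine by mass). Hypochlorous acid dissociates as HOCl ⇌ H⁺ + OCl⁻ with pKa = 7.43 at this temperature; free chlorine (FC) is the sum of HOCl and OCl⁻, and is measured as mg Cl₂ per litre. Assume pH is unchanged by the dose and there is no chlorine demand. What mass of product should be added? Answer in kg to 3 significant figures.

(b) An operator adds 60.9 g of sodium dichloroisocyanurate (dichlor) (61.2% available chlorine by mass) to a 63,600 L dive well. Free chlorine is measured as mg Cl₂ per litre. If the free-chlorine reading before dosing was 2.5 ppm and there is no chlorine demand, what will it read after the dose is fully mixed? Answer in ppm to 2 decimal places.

(a) Volume: 151,000 US gal × 3.785 L/gal = 571,535 L.
(a) [OCl⁻]/[HOCl] = 10^(pH − pKa) = 10^(8.06 − 7.43) = 4.266; fraction as HOCl = 1/(1 + 4.266) = 0.1899.
(a) Free chlorine required for 1.73 ppm HOCl: 1.73 / 0.1899 = 9.11 ppm.
(a) FC to add: 9.11 − 0.2 = 8.91 mg/L as Cl₂.
(a) Cl₂ equivalent: 8.91 mg/L × 571,535 L = 5092 g.
(a) Product at 59.6% available Cl: 5092 / 0.596 = 8544 g.

(b) Available chlorine delivered: 60.9 g × 0.612 = 37.27 g as Cl₂.
(b) Concentration rise: 37.27 g / 63,600 L = 0.586 mg/L = 0.59 ppm.
(b) Final FC: 2.5 + 0.59 = 3.09 ppm.

(a) 8.54 kg; (b) 3.09 ppm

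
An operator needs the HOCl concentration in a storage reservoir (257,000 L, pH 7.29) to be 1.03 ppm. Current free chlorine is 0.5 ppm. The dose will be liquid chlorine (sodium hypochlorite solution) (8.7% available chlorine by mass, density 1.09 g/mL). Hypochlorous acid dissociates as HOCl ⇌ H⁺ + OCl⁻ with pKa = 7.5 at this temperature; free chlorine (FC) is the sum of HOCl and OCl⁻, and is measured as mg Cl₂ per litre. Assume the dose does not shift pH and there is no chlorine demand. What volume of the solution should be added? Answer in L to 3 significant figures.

3.16 L

[OCl⁻]/[HOCl] = 10^(pH − pKa) = 10^(7.29 − 7.5) = 0.6166; fraction as HOCl = 1/(1 + 0.6166) = 0.6186.
Free chlorine required for 1.03 ppm HOCl: 1.03 / 0.6186 = 1.665 ppm.
FC to add: 1.665 − 0.5 = 1.165 mg/L as Cl₂.
Cl₂ equivalent: 1.165 mg/L × 257,000 L = 299.4 g.
Product at 8.7% available Cl: 299.4 / 0.087 = 3442 g.
Volume: 3442 g ÷ 1.09 g/mL = 3158 mL.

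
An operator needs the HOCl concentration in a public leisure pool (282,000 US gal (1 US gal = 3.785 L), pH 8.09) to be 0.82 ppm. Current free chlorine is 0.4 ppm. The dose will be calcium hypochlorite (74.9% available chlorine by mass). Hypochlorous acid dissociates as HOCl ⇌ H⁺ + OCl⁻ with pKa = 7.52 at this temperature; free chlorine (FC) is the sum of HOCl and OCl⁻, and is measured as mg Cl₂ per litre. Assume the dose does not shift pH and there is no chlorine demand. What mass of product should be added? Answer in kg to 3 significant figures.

Volume: 282,000 US gal × 3.785 L/gal = 1,067,370 L.
[OCl⁻]/[HOCl] = 10^(pH − pKa) = 10^(8.09 − 7.52) = 3.715; fraction as HOCl = 1/(1 + 3.715) = 0.2121.
Free chlorine required for 0.82 ppm HOCl: 0.82 / 0.2121 = 3.867 ppm.
FC to add: 3.867 − 0.4 = 3.467 mg/L as Cl₂.
Cl₂ equivalent: 3.467 mg/L × 1,067,370 L = 3700 g.
Product at 74.9% available Cl: 3700 / 0.749 = 4940 g.

4.94 kg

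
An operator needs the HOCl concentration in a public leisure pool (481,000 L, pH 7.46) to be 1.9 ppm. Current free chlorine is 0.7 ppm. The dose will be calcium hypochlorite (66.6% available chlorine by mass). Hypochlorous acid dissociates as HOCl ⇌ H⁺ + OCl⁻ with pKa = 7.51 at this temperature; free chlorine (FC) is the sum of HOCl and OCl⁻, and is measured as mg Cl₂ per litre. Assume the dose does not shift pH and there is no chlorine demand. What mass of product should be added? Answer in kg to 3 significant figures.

2.09 kg

[OCl⁻]/[HOCl] = 10^(pH − pKa) = 10^(7.46 − 7.51) = 0.8913; fraction as HOCl = 1/(1 + 0.8913) = 0.5288.
Free chlorine required for 1.9 ppm HOCl: 1.9 / 0.5288 = 3.593 ppm.
FC to add: 3.593 − 0.7 = 2.893 mg/L as Cl₂.
Cl₂ equivalent: 2.893 mg/L × 481,000 L = 1392 g.
Product at 66.6% available Cl: 1392 / 0.666 = 2090 g.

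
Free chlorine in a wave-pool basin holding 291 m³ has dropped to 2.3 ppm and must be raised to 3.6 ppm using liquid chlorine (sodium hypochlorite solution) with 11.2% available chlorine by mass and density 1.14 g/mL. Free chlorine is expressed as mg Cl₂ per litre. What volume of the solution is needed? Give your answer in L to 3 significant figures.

2.96 L

Volume: 291 m³ = 291,000 L.
Chlorine deficit: 3.6 − 2.3 = 1.3 ppm = 1.3 mg/L as Cl₂.
Cl₂ equivalent needed: 1.3 mg/L × 291,000 L = 378,300 mg = 378.3 g.
Product at 11.2% available chlorine: 378.3 / 0.112 = 3378 g.
Volume at density 1.14 g/mL: 3378 g ÷ 1.14 g/mL = 2963 mL.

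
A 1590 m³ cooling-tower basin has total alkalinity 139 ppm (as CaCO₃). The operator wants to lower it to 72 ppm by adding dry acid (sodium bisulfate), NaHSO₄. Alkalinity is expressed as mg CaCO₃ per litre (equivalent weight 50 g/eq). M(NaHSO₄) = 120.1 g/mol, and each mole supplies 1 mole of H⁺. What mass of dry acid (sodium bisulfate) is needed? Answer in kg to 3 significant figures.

Volume: 1590 m³ = 1,590,000 L.
Alkalinity to neutralize: (139 − 72) = 67 mg/L as CaCO₃ × 1,590,000 L = 106,500 g as CaCO₃.
Equivalents of H⁺ required: 106,500 ÷ 50 g/eq = 2131 eq = 2131 mol NaHSO₄.
Mass of NaHSO₄: 2131 × 120.1 = 255,900 g.

256 kg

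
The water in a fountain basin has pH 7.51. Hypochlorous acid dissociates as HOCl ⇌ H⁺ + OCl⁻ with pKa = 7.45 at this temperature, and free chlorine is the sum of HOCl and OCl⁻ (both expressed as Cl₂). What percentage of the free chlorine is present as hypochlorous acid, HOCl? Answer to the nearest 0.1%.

[OCl⁻]/[HOCl] = 10^(pH − pKa) = 10^(7.51 − 7.45) = 10^0.06 = 1.148.
Fraction as HOCl = 1 / (1 + 1.148) = 0.4655.

46.6%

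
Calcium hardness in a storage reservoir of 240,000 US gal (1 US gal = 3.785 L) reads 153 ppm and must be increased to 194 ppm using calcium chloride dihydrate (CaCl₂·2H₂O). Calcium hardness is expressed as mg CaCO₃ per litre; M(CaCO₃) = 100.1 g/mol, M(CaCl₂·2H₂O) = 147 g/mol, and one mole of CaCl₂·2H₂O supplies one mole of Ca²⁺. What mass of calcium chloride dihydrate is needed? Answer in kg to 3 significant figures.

Volume: 240,000 US gal × 3.785 L/gal = 908,400 L.
Hardness to add: (194 − 153) = 41 mg/L as CaCO₃ × 908,400 L = 37,240 g as CaCO₃.
Moles of Ca²⁺ (1 mol Ca²⁺ ≡ 1 mol CaCO₃): 37,240 / 100.1 g/mol = 372.1 mol.
Mass of CaCl₂·2H₂O: 372.1 × 147 = 54,690 g.

54.7 kg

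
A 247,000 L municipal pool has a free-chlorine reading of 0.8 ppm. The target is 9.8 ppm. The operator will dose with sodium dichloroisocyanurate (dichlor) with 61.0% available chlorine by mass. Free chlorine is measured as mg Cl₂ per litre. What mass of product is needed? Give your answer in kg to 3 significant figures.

Chlorine deficit: 9.8 − 0.8 = 9 ppm = 9 mg/L as Cl₂.
Cl₂ equivalent needed: 9 mg/L × 247,000 L = 2,223,000 mg = 2223 g.
Product at 61.0% available chlorine: 2223 / 0.61 = 3644 g.

3.64 kg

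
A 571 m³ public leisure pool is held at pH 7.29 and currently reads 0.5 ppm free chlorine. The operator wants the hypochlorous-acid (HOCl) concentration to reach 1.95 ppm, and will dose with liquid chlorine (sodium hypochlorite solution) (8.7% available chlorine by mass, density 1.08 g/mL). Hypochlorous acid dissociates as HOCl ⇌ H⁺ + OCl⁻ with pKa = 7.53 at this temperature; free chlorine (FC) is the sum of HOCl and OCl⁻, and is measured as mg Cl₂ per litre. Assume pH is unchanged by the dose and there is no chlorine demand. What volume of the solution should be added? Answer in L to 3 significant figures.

15.6 L

Volume: 571 m³ = 571,000 L.
[OCl⁻]/[HOCl] = 10^(pH − pKa) = 10^(7.29 − 7.53) = 0.5754; fraction as HOCl = 1/(1 + 0.5754) = 0.6347.
Free chlorine required for 1.95 ppm HOCl: 1.95 / 0.6347 = 3.072 ppm.
FC to add: 3.072 − 0.5 = 2.572 mg/L as Cl₂.
Cl₂ equivalent: 2.572 mg/L × 571,000 L = 1469 g.
Product at 8.7% available Cl: 1469 / 0.087 = 16,880 g.
Volume: 16,880 g ÷ 1.08 g/mL = 15,630 mL.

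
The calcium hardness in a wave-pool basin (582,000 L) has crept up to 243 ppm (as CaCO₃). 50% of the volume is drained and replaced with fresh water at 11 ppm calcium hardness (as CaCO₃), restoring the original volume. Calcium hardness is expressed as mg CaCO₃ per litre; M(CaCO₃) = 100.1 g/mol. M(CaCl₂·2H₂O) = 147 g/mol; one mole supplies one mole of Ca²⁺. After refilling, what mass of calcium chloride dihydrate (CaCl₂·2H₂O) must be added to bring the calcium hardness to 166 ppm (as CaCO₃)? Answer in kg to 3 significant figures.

33.3 kg

After draining 50% and refilling: 243 × 0.50 + 11 × 0.50 = 127 ppm.
Deficit to target: 166 − 127 = 39 mg/L.
As CaCO₃: 39 mg/L × 582,000 L = 22,700 g; ÷ 100.1 = 226.8 mol Ca²⁺.
Mass: 226.8 × 147 = 33,330 g.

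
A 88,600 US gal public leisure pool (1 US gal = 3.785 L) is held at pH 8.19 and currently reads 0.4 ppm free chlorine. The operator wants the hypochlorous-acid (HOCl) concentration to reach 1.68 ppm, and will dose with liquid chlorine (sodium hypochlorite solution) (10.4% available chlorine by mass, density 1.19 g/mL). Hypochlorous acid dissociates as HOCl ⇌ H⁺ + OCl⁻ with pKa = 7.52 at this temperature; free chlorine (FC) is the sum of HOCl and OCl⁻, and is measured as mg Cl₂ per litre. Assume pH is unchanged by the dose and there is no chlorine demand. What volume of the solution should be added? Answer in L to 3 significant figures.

24.8 L

Volume: 88,600 US gal × 3.785 L/gal = 335,351 L.
[OCl⁻]/[HOCl] = 10^(pH − pKa) = 10^(8.19 − 7.52) = 4.677; fraction as HOCl = 1/(1 + 4.677) = 0.1761.
Free chlorine required for 1.68 ppm HOCl: 1.68 / 0.1761 = 9.538 ppm.
FC to add: 9.538 − 0.4 = 9.138 mg/L as Cl₂.
Cl₂ equivalent: 9.138 mg/L × 335,351 L = 3064 g.
Product at 10.4% available Cl: 3064 / 0.104 = 29,470 g.
Volume: 29,470 g ÷ 1.19 g/mL = 24,760 mL.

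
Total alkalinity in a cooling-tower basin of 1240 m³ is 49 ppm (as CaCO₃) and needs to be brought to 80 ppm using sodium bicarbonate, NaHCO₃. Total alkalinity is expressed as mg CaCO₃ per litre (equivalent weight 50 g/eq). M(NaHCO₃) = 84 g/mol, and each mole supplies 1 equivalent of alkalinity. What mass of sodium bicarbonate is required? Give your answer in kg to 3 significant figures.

Volume: 1240 m³ = 1,240,000 L.
Alkalinity to add: (80 − 49) = 31 mg/L as CaCO₃ × 1,240,000 L = 38,440 g as CaCO₃.
Equivalents: 38,440 g ÷ 50 g/eq = 768.8 eq.
NaHCO₃ supplies 1 eq per mole → 768.8 mol.
Mass: 768.8 mol × 84 g/mol = 64,580 g.

64.6 kg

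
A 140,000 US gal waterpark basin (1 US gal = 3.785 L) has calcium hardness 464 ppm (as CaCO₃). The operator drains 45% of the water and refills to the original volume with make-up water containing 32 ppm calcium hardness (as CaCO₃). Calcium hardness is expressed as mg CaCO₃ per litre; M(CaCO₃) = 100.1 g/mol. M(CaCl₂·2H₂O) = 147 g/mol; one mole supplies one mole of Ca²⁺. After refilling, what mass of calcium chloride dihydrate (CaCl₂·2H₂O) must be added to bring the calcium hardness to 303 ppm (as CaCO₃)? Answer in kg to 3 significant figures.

Volume: 140,000 US gal × 3.785 L/gal = 529,900 L.
After draining 45% and refilling: 464 × 0.55 + 32 × 0.45 = 269.6 ppm.
Deficit to target: 303 − 269.6 = 33.4 mg/L.
As CaCO₃: 33.4 mg/L × 529,900 L = 17,700 g; ÷ 100.1 = 176.8 mol Ca²⁺.
Mass: 176.8 × 147 = 25,990 g.

26.0 kg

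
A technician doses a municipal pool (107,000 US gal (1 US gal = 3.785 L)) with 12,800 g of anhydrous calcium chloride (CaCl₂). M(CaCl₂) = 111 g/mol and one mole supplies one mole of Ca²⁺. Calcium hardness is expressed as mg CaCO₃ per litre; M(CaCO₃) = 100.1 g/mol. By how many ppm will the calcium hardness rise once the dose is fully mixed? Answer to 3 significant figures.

28.5 ppm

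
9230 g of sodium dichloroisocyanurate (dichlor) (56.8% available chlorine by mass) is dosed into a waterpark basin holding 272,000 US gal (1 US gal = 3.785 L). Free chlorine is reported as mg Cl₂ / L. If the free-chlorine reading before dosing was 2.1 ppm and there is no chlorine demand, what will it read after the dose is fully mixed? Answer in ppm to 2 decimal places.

Volume: 272,000 US gal × 3.785 L/gal = 1,029,520 L.
Available chlorine delivered: 9230 g × 0.568 = 5243 g as Cl₂.
Concentration rise: 5243 g / 1,029,520 L = 5.092 mg/L = 5.09 ppm.
Final FC: 2.1 + 5.09 = 7.19 ppm.

7.19 ppm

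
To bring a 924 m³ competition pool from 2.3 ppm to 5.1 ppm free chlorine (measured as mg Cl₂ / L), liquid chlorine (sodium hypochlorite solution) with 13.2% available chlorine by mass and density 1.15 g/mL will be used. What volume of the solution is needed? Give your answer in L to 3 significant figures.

Volume: 924 m³ = 924,000 L.
Chlorine deficit: 5.1 − 2.3 = 2.8 ppm = 2.8 mg/L as Cl₂.
Cl₂ equivalent needed: 2.8 mg/L × 924,000 L = 2,587,000 mg = 2587 g.
Product at 13.2% available chlorine: 2587 / 0.132 = 19,600 g.
Volume at density 1.15 g/mL: 19,600 g ÷ 1.15 g/mL = 17,040 mL.

17.0 L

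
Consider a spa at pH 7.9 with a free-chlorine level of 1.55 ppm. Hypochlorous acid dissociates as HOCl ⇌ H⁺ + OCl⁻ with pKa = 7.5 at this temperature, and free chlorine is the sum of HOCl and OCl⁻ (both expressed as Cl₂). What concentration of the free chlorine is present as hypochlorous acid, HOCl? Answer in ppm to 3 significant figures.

0.441 ppm

[OCl⁻]/[HOCl] = 10^(pH − pKa) = 10^(7.9 − 7.5) = 10^0.40 = 2.512.
Fraction as HOCl = 1 / (1 + 2.512) = 0.2847.
HOCl = 0.2847 × 1.55 ppm = 0.4414 ppm.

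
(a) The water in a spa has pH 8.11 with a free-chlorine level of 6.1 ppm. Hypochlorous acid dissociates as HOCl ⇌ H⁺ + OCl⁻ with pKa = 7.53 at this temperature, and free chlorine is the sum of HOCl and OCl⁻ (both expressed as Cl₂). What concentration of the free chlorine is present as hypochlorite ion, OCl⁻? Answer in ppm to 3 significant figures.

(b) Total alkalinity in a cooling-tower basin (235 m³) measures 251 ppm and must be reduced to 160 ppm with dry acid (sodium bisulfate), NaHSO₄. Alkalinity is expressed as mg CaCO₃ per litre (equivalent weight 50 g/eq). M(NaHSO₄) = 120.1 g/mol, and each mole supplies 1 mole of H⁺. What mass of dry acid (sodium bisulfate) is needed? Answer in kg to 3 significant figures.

(a) 4.83 ppm; (b) 51.4 kg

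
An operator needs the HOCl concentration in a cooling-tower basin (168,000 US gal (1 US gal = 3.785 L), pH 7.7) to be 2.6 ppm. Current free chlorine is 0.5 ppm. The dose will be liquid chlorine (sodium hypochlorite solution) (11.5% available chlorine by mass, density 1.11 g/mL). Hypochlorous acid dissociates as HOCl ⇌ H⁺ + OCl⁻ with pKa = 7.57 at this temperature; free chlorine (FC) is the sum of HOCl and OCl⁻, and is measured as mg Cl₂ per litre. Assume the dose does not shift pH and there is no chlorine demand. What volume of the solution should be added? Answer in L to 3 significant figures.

27.9 L

Volume: 168,000 US gal × 3.785 L/gal = 635,880 L.
[OCl⁻]/[HOCl] = 10^(pH − pKa) = 10^(7.7 − 7.57) = 1.349; fraction as HOCl = 1/(1 + 1.349) = 0.4257.
Free chlorine required for 2.6 ppm HOCl: 2.6 / 0.4257 = 6.107 ppm.
FC to add: 6.107 − 0.5 = 5.607 mg/L as Cl₂.
Cl₂ equivalent: 5.607 mg/L × 635,880 L = 3566 g.
Product at 11.5% available Cl: 3566 / 0.115 = 31,000 g.
Volume: 31,000 g ÷ 1.11 g/mL = 27,930 mL.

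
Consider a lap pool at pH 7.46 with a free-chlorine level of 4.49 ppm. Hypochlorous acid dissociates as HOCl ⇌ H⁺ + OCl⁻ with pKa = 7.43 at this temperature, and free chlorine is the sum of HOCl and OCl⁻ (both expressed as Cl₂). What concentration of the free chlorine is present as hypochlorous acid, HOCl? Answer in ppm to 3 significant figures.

2.17 ppm

[OCl⁻]/[HOCl] = 10^(pH − pKa) = 10^(7.46 − 7.43) = 10^0.03 = 1.072.
Fraction as HOCl = 1 / (1 + 1.072) = 0.4827.
HOCl = 0.4827 × 4.49 ppm = 2.167 ppm.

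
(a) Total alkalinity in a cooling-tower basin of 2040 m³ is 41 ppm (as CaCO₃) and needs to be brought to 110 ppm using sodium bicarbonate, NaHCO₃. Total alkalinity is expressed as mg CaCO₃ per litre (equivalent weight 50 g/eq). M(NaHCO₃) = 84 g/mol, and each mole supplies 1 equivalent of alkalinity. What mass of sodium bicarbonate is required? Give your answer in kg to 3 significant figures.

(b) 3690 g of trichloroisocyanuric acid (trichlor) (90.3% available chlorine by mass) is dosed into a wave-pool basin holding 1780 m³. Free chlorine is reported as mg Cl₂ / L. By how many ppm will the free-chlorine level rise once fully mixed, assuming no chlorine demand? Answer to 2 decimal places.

(a) 236 kg; (b) 1.87 ppm

(a) Volume: 2040 m³ = 2,040,000 L.
(a) Alkalinity to add: (110 − 41) = 69 mg/L as CaCO₃ × 2,040,000 L = 140,800 g as CaCO₃.
(a) Equivalents: 140,800 g ÷ 50 g/eq = 2815 eq.
(a) NaHCO₃ supplies 1 eq per mole → 2815 mol.
(a) Mass: 2815 mol × 84 g/mol = 236,500 g.

(b) Volume: 1780 m³ = 1,780,000 L.
(b) Available chlorine delivered: 3690 g × 0.903 = 3332 g as Cl₂.
(b) Concentration rise: 3332 g / 1,780,000 L = 1.872 mg/L = 1.87 ppm.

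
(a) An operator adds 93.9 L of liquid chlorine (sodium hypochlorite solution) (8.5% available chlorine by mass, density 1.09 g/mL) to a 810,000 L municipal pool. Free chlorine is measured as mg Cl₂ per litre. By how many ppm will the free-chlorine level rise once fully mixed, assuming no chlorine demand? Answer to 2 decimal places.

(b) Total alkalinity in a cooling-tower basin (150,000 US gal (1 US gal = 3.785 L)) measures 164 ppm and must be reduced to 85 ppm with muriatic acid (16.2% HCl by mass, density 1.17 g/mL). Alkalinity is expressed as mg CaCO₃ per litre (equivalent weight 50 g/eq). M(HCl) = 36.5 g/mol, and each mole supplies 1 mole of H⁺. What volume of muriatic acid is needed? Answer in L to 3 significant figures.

(a) Mass of solution: 93.9 L × 1000 mL/L × 1.09 g/mL = 102,400 g.
(a) Available chlorine delivered: 102,400 g × 0.085 = 8700 g as Cl₂.
(a) Concentration rise: 8700 g / 810,000 L = 10.74 mg/L = 10.74 ppm.

(b) Volume: 150,000 US gal × 3.785 L/gal = 567,750 L.
(b) Alkalinity to neutralize: (164 − 85) = 79 mg/L as CaCO₃ × 567,750 L = 44,850 g as CaCO₃.
(b) Equivalents of H⁺ required: 44,850 ÷ 50 g/eq = 897 eq = 897 mol HCl.
(b) Mass of HCl: 897 × 36.5 = 32,740 g.
(b) Mass of 16.2% solution: 32,740 / 0.162 = 202,100 g.
(b) Volume: 202,100 g ÷ 1.17 g/mL = 172,700 mL.

(a) 10.74 ppm; (b) 173 L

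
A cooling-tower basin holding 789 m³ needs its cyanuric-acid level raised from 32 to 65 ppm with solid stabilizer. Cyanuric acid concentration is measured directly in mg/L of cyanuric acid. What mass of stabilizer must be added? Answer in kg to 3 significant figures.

26.0 kg

Volume: 789 m³ = 789,000 L.
CYA to add: (65 − 32) = 33 mg/L × 789,000 L = 26,040 g cyanuric acid.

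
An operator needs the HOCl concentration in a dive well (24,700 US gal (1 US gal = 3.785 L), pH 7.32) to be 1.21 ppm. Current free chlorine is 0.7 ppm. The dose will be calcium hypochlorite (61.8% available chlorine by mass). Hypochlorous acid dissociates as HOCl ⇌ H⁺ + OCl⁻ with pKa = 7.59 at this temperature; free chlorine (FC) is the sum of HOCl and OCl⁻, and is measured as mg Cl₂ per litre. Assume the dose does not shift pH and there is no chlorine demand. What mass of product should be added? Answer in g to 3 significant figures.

Volume: 24,700 US gal × 3.785 L/gal = 93,490 L.
[OCl⁻]/[HOCl] = 10^(pH − pKa) = 10^(7.32 − 7.59) = 0.537; fraction as HOCl = 1/(1 + 0.537) = 0.6506.
Free chlorine required for 1.21 ppm HOCl: 1.21 / 0.6506 = 1.86 ppm.
FC to add: 1.86 − 0.7 = 1.16 mg/L as Cl₂.
Cl₂ equivalent: 1.16 mg/L × 93,490 L = 108.4 g.
Product at 61.8% available Cl: 108.4 / 0.618 = 175.5 g.

175 g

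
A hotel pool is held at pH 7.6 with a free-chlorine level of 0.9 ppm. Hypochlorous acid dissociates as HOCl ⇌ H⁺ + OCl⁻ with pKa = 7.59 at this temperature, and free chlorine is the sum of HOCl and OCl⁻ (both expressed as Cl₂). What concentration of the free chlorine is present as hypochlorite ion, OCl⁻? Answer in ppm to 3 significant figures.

[OCl⁻]/[HOCl] = 10^(pH − pKa) = 10^(7.6 − 7.59) = 10^0.01 = 1.023.
Fraction as HOCl = 1 / (1 + 1.023) = 0.4942.
OCl⁻ = (1 − 0.4942) × 0.9 ppm = 0.4552 ppm.

0.455 ppm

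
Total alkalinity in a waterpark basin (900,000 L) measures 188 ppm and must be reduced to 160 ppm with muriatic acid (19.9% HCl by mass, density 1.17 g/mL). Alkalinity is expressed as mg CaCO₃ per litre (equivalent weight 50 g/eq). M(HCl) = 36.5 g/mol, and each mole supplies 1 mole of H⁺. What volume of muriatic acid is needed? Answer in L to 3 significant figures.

Alkalinity to neutralize: (188 − 160) = 28 mg/L as CaCO₃ × 900,000 L = 25,200 g as CaCO₃.
Equivalents of H⁺ required: 25,200 ÷ 50 g/eq = 504 eq = 504 mol HCl.
Mass of HCl: 504 × 36.5 = 18,400 g.
Mass of 19.9% solution: 18,400 / 0.199 = 92,440 g.
Volume: 92,440 g ÷ 1.17 g/mL = 79,010 mL.

79.0 L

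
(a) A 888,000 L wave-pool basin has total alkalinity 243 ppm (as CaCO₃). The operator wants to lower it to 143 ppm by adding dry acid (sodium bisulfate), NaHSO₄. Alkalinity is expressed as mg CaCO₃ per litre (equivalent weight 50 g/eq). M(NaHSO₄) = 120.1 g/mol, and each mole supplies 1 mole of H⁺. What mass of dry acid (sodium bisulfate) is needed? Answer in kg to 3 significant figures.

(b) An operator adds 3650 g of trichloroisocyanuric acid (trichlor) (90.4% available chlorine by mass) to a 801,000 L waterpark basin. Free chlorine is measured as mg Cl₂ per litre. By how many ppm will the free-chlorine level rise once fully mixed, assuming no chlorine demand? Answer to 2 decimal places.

(a) 213 kg; (b) 4.12 ppm

(a) Alkalinity to neutralize: (243 − 143) = 100 mg/L as CaCO₃ × 888,000 L = 88,800 g as CaCO₃.
(a) Equivalents of H⁺ required: 88,800 ÷ 50 g/eq = 1776 eq = 1776 mol NaHSO₄.
(a) Mass of NaHSO₄: 1776 × 120.1 = 213,300 g.

(b) Available chlorine delivered: 3650 g × 0.904 = 3300 g as Cl₂.
(b) Concentration rise: 3300 g / 801,000 L = 4.119 mg/L = 4.12 ppm.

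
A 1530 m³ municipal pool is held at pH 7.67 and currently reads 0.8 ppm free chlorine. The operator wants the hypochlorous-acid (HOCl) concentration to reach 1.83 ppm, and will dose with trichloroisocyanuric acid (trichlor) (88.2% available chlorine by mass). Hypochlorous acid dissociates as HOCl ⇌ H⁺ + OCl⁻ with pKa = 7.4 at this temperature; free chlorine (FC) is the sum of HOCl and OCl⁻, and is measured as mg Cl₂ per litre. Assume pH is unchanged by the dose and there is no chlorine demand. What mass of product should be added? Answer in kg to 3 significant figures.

Volume: 1530 m³ = 1,530,000 L.
[OCl⁻]/[HOCl] = 10^(pH − pKa) = 10^(7.67 − 7.4) = 1.862; fraction as HOCl = 1/(1 + 1.862) = 0.3494.
Free chlorine required for 1.83 ppm HOCl: 1.83 / 0.3494 = 5.238 ppm.
FC to add: 5.238 − 0.8 = 4.438 mg/L as Cl₂.
Cl₂ equivalent: 4.438 mg/L × 1,530,000 L = 6790 g.
Product at 88.2% available Cl: 6790 / 0.882 = 7698 g.

7.70 kg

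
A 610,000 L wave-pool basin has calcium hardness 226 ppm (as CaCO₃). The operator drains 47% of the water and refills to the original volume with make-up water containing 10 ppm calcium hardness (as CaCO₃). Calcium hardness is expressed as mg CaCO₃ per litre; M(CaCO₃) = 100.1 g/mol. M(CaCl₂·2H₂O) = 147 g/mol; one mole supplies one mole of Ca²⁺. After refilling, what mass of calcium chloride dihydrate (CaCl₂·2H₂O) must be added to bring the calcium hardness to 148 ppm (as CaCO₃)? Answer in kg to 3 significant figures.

21.1 kg

After draining 47% and refilling: 226 × 0.53 + 10 × 0.47 = 124.48 ppm.
Deficit to target: 148 − 124.48 = 23.52 mg/L.
As CaCO₃: 23.52 mg/L × 610,000 L = 14,350 g; ÷ 100.1 = 143.3 mol Ca²⁺.
Mass: 143.3 × 147 = 21,070 g.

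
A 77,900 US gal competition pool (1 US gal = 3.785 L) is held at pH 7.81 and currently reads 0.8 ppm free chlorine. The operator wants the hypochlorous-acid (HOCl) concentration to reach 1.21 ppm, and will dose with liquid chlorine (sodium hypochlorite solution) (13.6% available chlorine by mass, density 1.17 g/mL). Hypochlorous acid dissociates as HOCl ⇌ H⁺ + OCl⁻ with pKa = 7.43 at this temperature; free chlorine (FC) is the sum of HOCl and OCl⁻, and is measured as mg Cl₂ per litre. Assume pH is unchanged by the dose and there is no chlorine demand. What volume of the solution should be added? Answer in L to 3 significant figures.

6.14 L

Volume: 77,900 US gal × 3.785 L/gal = 294,852 L.
[OCl⁻]/[HOCl] = 10^(pH − pKa) = 10^(7.81 − 7.43) = 2.399; fraction as HOCl = 1/(1 + 2.399) = 0.2942.
Free chlorine required for 1.21 ppm HOCl: 1.21 / 0.2942 = 4.113 ppm.
FC to add: 4.113 − 0.8 = 3.313 mg/L as Cl₂.
Cl₂ equivalent: 3.313 mg/L × 294,852 L = 976.7 g.
Product at 13.6% available Cl: 976.7 / 0.136 = 7182 g.
Volume: 7182 g ÷ 1.17 g/mL = 6138 mL.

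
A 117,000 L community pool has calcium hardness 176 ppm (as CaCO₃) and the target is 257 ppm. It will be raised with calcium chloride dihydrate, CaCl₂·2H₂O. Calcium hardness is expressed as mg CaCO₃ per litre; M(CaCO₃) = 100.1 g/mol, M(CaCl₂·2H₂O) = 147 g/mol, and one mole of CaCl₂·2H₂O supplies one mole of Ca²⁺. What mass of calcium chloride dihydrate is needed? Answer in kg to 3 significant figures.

Hardness to add: (257 − 176) = 81 mg/L as CaCO₃ × 117,000 L = 9477 g as CaCO₃.
Moles of Ca²⁺ (1 mol Ca²⁺ ≡ 1 mol CaCO₃): 9477 / 100.1 g/mol = 94.68 mol.
Mass of CaCl₂·2H₂O: 94.68 × 147 = 13,920 g.

13.9 kg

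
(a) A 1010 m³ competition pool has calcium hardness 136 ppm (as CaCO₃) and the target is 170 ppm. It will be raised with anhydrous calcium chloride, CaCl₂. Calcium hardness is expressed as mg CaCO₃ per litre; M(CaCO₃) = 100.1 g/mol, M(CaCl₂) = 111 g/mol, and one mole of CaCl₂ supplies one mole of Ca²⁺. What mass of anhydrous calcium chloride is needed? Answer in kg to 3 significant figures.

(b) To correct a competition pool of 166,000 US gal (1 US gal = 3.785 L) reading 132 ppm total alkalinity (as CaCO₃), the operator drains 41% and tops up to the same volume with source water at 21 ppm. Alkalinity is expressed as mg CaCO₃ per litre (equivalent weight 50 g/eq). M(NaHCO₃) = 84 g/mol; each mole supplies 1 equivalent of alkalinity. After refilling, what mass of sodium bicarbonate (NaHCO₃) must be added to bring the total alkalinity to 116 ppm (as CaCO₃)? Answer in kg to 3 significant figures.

(a) Volume: 1010 m³ = 1,010,000 L.
(a) Hardness to add: (170 − 136) = 34 mg/L as CaCO₃ × 1,010,000 L = 34,340 g as CaCO₃.
(a) Moles of Ca²⁺ (1 mol Ca²⁺ ≡ 1 mol CaCO₃): 34,340 / 100.1 g/mol = 343.1 mol.
(a) Mass of CaCl₂: 343.1 × 111 = 38,080 g.

(b) Volume: 166,000 US gal × 3.785 L/gal = 628,310 L.
(b) After draining 41% and refilling: 132 × 0.59 + 21 × 0.41 = 86.49 ppm.
(b) Deficit to target: 116 − 86.49 = 29.51 mg/L.
(b) As CaCO₃: 29.51 mg/L × 628,310 L = 18,540 g; ÷ 50 g/eq ÷ 1 = 370.8 mol NaHCO₃.
(b) Mass: 370.8 × 84 = 31,150 g.

(a) 38.1 kg; (b) 31.1 kg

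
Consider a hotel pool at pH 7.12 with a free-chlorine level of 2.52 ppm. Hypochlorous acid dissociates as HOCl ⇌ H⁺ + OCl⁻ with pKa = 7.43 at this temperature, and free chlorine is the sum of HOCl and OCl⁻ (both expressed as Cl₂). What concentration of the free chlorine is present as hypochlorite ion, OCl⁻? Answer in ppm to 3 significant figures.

0.828 ppm

[OCl⁻]/[HOCl] = 10^(pH − pKa) = 10^(7.12 − 7.43) = 10^-0.31 = 0.4898.
Fraction as HOCl = 1 / (1 + 0.4898) = 0.6712.
OCl⁻ = (1 − 0.6712) × 2.52 ppm = 0.8285 ppm.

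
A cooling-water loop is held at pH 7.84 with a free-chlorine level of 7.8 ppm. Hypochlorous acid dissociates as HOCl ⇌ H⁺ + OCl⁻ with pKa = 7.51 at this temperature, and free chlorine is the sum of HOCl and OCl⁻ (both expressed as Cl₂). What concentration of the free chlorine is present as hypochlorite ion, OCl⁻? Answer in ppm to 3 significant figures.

[OCl⁻]/[HOCl] = 10^(pH − pKa) = 10^(7.84 − 7.51) = 10^0.33 = 2.138.
Fraction as HOCl = 1 / (1 + 2.138) = 0.3187.
OCl⁻ = (1 − 0.3187) × 7.8 ppm = 5.314 ppm.

5.31 ppm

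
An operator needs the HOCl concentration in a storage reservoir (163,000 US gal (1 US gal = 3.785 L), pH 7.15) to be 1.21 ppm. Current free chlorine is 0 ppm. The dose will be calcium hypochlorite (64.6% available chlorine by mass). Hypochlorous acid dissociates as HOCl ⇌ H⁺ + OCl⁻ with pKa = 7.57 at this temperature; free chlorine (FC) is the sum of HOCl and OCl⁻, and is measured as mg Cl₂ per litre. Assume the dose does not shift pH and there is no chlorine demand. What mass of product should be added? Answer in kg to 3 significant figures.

Volume: 163,000 US gal × 3.785 L/gal = 616,955 L.
[OCl⁻]/[HOCl] = 10^(pH − pKa) = 10^(7.15 − 7.57) = 0.3802; fraction as HOCl = 1/(1 + 0.3802) = 0.7245.
Free chlorine required for 1.21 ppm HOCl: 1.21 / 0.7245 = 1.67 ppm.
FC to add: 1.67 − 0 = 1.67 mg/L as Cl₂.
Cl₂ equivalent: 1.67 mg/L × 616,955 L = 1030 g.
Product at 64.6% available Cl: 1030 / 0.646 = 1595 g.

1.59 kg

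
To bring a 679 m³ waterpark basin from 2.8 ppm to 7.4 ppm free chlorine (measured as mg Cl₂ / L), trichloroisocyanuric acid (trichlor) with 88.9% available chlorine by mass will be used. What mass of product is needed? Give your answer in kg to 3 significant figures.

3.51 kg

Volume: 679 m³ = 679,000 L.
Chlorine deficit: 7.4 − 2.8 = 4.6 ppm = 4.6 mg/L as Cl₂.
Cl₂ equivalent needed: 4.6 mg/L × 679,000 L = 3,123,000 mg = 3123 g.
Product at 88.9% available chlorine: 3123 / 0.889 = 3513 g.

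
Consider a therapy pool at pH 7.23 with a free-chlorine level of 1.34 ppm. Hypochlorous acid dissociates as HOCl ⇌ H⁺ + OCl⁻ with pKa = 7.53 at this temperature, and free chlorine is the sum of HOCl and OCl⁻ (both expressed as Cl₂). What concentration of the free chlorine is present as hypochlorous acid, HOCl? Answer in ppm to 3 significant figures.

[OCl⁻]/[HOCl] = 10^(pH − pKa) = 10^(7.23 − 7.53) = 10^-0.30 = 0.5012.
Fraction as HOCl = 1 / (1 + 0.5012) = 0.6661.
HOCl = 0.6661 × 1.34 ppm = 0.8926 ppm.

0.893 ppm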